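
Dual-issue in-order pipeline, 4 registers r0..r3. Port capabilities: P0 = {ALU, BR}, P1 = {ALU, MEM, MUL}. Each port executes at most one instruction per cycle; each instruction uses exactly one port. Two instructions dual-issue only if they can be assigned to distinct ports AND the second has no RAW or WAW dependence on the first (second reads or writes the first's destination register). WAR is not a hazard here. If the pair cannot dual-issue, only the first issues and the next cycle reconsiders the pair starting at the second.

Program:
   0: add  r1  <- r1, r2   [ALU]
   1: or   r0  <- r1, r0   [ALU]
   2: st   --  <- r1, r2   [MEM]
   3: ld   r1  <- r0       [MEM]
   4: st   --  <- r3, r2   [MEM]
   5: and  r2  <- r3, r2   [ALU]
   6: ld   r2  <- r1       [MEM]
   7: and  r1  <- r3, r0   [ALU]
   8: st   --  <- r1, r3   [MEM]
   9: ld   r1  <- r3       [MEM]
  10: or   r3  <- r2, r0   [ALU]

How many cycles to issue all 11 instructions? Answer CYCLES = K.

c0: i0 add  RAW r1
c1: i1+i2 or;st  pair
c2: i3 ld  no-port MEM/MEM
c3: i4+i5 st;and  pair
c4: i6+i7 ld;and  pair
c5: i8 st  no-port MEM/MEM
c6: i9+i10 ld;or  pair

CYCLES = 7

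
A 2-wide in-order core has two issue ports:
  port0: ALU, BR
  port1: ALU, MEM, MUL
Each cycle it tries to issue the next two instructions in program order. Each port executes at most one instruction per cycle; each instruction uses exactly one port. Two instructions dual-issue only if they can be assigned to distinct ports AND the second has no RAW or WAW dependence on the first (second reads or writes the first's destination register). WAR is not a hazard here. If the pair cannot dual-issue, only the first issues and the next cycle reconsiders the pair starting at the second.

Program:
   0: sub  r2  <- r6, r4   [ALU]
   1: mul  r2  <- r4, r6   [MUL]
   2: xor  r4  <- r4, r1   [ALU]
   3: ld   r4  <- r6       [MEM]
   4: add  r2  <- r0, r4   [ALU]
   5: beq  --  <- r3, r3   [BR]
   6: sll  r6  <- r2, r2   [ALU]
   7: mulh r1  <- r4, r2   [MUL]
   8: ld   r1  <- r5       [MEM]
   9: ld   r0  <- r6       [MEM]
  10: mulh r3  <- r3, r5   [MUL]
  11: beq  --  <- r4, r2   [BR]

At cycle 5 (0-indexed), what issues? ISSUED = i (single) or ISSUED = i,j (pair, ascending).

  cy0 -> i0 (sub.ALU) WAW r2
  cy1 -> i1+i2 (mul.MUL/xor.ALU) dual
  cy2 -> i3 (ld.MEM) RAW r4
  cy3 -> i4+i5 (add.ALU/beq.BR) dual
  cy4 -> i6+i7 (sll.ALU/mulh.MUL) dual
  cy5 -> i8 (ld.MEM) no-port MEM/MEM
  cy6 -> i9 (ld.MEM) no-port MEM/MUL
  cy7 -> i10+i11 (mulh.MUL/beq.BR) dual

ISSUED = 8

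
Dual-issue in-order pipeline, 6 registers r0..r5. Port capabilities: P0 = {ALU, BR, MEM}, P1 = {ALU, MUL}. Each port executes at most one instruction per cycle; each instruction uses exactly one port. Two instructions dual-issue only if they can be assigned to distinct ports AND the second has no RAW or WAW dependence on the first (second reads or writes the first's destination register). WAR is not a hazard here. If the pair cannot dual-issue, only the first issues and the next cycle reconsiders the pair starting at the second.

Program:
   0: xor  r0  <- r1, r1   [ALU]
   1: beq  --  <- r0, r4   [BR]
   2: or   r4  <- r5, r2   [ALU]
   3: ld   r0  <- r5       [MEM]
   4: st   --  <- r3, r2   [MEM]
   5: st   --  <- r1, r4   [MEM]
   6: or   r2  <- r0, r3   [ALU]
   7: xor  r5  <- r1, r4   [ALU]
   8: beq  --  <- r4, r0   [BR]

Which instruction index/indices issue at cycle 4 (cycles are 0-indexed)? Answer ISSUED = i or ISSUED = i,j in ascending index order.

ISSUED = 5,6

0. xor @i0  | RAW r0
1. beq+or @i1+i2  | pair
2. ld @i3  | no-port MEM/MEM
3. st @i4  | no-port MEM/MEM
4. st+or @i5+i6  | pair
5. xor+beq @i7+i8  | pair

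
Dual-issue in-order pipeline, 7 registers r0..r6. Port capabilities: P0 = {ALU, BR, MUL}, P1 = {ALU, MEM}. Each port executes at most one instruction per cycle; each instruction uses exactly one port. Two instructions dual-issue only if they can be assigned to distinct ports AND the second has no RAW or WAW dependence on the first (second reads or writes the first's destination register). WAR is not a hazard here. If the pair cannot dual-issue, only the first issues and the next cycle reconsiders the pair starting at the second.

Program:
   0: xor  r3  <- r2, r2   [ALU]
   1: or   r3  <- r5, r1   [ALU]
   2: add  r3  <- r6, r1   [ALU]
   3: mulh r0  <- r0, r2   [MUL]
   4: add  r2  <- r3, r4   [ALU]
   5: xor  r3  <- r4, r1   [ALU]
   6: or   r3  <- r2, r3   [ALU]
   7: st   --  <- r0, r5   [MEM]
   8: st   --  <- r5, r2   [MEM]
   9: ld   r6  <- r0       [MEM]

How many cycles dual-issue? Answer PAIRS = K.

#0 head=0: xor i0 WAW r3
#1 head=1: or i1 WAW r3
#2 head=2: add/mulh i2&i3 dual
#3 head=4: add/xor i4&i5 dual
#4 head=6: or/st i6&i7 dual
#5 head=8: st i8 no-port MEM/MEM
#6 head=9: ld i9 tail

PAIRS = 3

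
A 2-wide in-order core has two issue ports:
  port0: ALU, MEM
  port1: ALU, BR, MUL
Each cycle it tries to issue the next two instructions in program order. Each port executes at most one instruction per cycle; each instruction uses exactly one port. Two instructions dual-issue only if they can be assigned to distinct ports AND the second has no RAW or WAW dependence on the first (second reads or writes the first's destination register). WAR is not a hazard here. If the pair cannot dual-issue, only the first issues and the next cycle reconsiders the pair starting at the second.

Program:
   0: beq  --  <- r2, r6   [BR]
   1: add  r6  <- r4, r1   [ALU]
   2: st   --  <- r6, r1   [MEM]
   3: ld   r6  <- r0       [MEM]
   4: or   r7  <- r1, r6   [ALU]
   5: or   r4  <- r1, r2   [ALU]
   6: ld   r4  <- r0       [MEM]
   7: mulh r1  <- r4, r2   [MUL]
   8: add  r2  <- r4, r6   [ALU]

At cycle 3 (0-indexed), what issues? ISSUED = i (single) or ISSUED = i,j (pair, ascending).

  cy0 -> i0,i1 (beq.BR;add.ALU) dual
  cy1 -> i2 (st.MEM) no-port MEM/MEM
  cy2 -> i3 (ld.MEM) RAW r6
  cy3 -> i4,i5 (or.ALU;or.ALU) dual
  cy4 -> i6 (ld.MEM) RAW r4
  cy5 -> i7,i8 (mulh.MUL;add.ALU) dual

ISSUED = 4,5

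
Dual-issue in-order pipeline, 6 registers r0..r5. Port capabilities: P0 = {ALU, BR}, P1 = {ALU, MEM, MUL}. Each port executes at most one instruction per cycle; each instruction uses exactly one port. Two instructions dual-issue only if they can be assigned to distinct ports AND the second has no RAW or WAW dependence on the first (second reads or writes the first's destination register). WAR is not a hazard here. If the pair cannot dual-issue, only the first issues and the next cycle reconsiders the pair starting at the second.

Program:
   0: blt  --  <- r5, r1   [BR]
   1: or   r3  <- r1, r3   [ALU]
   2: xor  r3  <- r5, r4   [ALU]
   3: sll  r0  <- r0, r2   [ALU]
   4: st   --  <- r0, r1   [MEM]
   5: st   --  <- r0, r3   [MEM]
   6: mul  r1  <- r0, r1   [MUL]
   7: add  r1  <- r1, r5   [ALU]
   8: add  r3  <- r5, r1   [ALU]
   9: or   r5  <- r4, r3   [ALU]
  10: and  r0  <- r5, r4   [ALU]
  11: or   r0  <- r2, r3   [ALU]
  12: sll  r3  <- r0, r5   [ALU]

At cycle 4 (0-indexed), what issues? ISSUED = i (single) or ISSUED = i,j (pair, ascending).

  cy0 -> i0+i1 (blt or) pair
  cy1 -> i2+i3 (xor sll) pair
  cy2 -> i4 (st) no-port MEM/MEM
  cy3 -> i5 (st) no-port MEM/MUL
  cy4 -> i6 (mul) RAW+WAW r1
  cy5 -> i7 (add) RAW r1
  cy6 -> i8 (add) RAW r3
  cy7 -> i9 (or) RAW r5
  cy8 -> i10 (and) WAW r0
  cy9 -> i11 (or) RAW r0
  cy10 -> i12 (sll) tail

ISSUED = 6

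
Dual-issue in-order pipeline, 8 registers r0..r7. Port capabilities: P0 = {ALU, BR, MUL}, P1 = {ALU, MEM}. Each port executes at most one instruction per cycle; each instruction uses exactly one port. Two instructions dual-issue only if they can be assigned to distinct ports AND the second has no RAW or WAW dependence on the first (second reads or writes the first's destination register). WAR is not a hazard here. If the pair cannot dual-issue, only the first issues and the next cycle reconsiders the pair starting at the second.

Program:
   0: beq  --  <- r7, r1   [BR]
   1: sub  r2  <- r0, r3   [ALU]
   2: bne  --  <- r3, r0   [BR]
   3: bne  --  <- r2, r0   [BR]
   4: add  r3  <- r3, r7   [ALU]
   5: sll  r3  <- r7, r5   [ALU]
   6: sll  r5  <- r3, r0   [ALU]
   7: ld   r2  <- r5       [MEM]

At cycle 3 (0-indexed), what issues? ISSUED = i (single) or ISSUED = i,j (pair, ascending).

ISSUED = 5

t=0 i0/i1:beq/sub ; pair
t=1 i2:bne ; no-port BR/BR
t=2 i3/i4:bne/add ; pair
t=3 i5:sll ; RAW r3
t=4 i6:sll ; RAW r5
t=5 i7:ld ; tail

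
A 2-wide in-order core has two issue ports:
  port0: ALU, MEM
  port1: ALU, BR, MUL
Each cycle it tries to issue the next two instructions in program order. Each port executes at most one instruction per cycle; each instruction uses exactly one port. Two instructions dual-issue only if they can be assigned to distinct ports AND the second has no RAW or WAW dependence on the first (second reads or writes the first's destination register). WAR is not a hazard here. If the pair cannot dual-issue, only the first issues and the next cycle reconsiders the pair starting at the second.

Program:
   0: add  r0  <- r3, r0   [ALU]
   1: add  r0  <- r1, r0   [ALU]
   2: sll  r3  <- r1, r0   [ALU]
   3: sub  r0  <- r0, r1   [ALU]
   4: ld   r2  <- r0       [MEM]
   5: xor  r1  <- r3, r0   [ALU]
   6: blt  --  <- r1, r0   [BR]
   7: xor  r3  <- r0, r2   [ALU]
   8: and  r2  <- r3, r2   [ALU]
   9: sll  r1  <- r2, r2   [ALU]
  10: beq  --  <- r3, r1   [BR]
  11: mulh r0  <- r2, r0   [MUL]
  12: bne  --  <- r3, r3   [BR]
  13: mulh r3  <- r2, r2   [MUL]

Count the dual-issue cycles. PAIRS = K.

PAIRS = 3

t=0 i0:add ; RAW+WAW r0
t=1 i1:add ; RAW r0
t=2 i2+i3:sll+sub ; dual
t=3 i4+i5:ld+xor ; dual
t=4 i6+i7:blt+xor ; dual
t=5 i8:and ; RAW r2
t=6 i9:sll ; RAW r1
t=7 i10:beq ; no-port BR/MUL
t=8 i11:mulh ; no-port MUL/BR
t=9 i12:bne ; no-port BR/MUL
t=10 i13:mulh ; tail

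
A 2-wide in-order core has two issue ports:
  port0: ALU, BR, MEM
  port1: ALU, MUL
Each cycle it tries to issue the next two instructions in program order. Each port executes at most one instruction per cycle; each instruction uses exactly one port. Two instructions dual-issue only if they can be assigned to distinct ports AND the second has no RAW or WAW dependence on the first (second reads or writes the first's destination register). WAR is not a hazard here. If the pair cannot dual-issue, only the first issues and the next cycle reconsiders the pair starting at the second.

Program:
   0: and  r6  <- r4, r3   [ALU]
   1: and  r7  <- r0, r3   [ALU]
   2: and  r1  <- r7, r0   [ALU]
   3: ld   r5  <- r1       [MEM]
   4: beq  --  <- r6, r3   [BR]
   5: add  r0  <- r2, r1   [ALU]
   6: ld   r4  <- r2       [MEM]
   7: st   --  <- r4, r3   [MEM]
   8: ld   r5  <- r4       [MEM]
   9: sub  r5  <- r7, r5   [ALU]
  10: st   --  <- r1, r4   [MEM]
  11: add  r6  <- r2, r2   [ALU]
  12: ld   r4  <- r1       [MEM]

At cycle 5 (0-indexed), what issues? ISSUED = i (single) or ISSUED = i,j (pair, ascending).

ISSUED = 7

[0] i0+i1  and.ALU;and.ALU  -- dual
[1] i2  and.ALU  -- RAW r1
[2] i3  ld.MEM  -- no-port MEM/BR
[3] i4+i5  beq.BR;add.ALU  -- dual
[4] i6  ld.MEM  -- no-port MEM/MEM
[5] i7  st.MEM  -- no-port MEM/MEM
[6] i8  ld.MEM  -- RAW+WAW r5
[7] i9+i10  sub.ALU;st.MEM  -- dual
[8] i11+i12  add.ALU;ld.MEM  -- dual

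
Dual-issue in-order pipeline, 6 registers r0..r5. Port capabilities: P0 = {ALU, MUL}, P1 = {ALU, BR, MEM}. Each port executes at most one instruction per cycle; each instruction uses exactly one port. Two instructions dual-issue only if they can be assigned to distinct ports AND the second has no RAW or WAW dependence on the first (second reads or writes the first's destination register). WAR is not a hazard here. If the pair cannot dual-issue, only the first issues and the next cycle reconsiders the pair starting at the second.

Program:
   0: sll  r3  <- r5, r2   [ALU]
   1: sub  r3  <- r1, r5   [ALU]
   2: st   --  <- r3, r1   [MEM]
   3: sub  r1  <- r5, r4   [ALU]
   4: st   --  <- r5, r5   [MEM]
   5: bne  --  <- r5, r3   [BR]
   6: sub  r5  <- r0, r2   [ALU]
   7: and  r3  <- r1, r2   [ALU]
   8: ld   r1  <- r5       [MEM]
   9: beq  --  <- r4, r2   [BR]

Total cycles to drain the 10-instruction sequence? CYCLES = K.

0. sll.ALU @i0  | WAW r3
1. sub.ALU @i1  | RAW r3
2. st.MEM;sub.ALU @i2/i3  | dual
3. st.MEM @i4  | no-port MEM/BR
4. bne.BR;sub.ALU @i5/i6  | dual
5. and.ALU;ld.MEM @i7/i8  | dual
6. beq.BR @i9  | tail

CYCLES = 7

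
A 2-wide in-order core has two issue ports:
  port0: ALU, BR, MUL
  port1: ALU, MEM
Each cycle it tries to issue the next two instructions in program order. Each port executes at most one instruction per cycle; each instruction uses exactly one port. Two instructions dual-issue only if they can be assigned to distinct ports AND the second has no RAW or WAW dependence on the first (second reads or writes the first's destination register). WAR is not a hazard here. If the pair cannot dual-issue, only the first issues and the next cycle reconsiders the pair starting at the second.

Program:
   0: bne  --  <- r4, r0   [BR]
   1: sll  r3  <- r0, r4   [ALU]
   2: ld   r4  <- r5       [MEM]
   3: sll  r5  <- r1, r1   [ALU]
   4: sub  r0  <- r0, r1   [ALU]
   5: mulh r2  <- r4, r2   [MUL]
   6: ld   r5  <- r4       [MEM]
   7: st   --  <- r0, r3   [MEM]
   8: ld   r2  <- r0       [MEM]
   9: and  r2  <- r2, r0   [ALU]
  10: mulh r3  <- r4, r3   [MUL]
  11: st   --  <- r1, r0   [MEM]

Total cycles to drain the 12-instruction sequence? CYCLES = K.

0. bne sll @i0&i1  | pair
1. ld sll @i2&i3  | pair
2. sub mulh @i4&i5  | pair
3. ld @i6  | no-port MEM/MEM
4. st @i7  | no-port MEM/MEM
5. ld @i8  | RAW+WAW r2
6. and mulh @i9&i10  | pair
7. st @i11  | tail

CYCLES = 8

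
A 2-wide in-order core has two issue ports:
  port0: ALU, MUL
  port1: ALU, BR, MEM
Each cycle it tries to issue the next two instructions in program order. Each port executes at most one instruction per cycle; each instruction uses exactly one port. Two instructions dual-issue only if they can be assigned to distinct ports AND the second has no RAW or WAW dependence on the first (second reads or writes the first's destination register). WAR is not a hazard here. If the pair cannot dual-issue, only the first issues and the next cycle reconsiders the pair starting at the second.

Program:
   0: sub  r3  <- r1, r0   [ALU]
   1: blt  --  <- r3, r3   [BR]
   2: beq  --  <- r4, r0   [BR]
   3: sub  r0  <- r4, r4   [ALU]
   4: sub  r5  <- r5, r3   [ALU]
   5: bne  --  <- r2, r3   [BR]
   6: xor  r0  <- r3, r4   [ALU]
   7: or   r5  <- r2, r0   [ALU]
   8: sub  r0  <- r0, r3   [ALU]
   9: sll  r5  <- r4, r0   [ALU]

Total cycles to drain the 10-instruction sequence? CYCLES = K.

0. sub.ALU @i0  | RAW r3
1. blt.BR @i1  | no-port BR/BR
2. beq.BR/sub.ALU @i2/i3  | 2-wide
3. sub.ALU/bne.BR @i4/i5  | 2-wide
4. xor.ALU @i6  | RAW r0
5. or.ALU/sub.ALU @i7/i8  | 2-wide
6. sll.ALU @i9  | tail

CYCLES = 7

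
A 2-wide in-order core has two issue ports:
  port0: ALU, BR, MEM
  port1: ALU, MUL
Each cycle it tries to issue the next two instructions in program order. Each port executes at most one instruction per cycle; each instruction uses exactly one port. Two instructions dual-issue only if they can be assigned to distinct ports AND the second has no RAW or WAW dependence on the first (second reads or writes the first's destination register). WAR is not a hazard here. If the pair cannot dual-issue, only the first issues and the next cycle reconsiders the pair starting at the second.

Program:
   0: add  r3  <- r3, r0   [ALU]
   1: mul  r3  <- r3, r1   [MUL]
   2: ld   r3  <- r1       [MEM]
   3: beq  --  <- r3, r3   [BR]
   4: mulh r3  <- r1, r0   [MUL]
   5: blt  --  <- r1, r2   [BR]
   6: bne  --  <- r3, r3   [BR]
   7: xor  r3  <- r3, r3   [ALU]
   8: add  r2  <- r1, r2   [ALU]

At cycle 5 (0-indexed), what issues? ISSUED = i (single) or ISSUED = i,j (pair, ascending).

  cy0 -> i0 (add) RAW+WAW r3
  cy1 -> i1 (mul) WAW r3
  cy2 -> i2 (ld) no-port MEM/BR
  cy3 -> i3&i4 (beq;mulh) 2-wide
  cy4 -> i5 (blt) no-port BR/BR
  cy5 -> i6&i7 (bne;xor) 2-wide
  cy6 -> i8 (add) tail

ISSUED = 6,7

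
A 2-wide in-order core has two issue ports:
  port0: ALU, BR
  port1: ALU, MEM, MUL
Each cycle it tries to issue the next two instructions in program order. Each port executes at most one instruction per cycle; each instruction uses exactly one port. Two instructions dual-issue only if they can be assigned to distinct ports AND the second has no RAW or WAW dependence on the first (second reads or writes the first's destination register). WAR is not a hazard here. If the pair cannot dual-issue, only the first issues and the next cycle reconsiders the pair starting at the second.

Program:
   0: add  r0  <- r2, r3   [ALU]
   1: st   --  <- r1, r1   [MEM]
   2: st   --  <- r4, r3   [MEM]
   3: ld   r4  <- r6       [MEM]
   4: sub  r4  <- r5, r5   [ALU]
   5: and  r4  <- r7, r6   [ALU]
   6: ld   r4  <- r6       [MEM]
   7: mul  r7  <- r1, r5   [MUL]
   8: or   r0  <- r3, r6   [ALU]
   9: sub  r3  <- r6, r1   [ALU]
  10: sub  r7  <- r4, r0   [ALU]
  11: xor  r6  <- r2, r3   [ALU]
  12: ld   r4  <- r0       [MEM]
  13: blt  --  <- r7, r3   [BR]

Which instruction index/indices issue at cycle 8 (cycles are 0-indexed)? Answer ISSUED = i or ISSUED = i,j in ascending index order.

ISSUED = 11,12

#0 head=0: add.ALU+st.MEM i0+i1 pair
#1 head=2: st.MEM i2 no-port MEM/MEM
#2 head=3: ld.MEM i3 WAW r4
#3 head=4: sub.ALU i4 WAW r4
#4 head=5: and.ALU i5 WAW r4
#5 head=6: ld.MEM i6 no-port MEM/MUL
#6 head=7: mul.MUL+or.ALU i7+i8 pair
#7 head=9: sub.ALU+sub.ALU i9+i10 pair
#8 head=11: xor.ALU+ld.MEM i11+i12 pair
#9 head=13: blt.BR i13 tail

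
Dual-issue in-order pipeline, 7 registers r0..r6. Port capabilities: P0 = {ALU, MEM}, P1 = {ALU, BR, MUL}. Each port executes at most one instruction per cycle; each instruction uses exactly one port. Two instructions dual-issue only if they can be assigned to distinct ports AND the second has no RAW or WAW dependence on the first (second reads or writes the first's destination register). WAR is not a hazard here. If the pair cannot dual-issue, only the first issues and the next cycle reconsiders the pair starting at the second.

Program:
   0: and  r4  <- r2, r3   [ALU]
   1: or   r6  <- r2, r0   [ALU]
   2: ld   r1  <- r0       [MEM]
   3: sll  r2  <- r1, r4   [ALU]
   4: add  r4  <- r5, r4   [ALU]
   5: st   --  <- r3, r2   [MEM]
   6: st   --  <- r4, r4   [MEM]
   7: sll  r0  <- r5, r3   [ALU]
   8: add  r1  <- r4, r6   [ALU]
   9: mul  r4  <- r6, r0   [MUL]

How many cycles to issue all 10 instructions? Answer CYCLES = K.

CYCLES = 6

  cy0 -> i0/i1 (and+or) dual
  cy1 -> i2 (ld) RAW r1
  cy2 -> i3/i4 (sll+add) dual
  cy3 -> i5 (st) no-port MEM/MEM
  cy4 -> i6/i7 (st+sll) dual
  cy5 -> i8/i9 (add+mul) dual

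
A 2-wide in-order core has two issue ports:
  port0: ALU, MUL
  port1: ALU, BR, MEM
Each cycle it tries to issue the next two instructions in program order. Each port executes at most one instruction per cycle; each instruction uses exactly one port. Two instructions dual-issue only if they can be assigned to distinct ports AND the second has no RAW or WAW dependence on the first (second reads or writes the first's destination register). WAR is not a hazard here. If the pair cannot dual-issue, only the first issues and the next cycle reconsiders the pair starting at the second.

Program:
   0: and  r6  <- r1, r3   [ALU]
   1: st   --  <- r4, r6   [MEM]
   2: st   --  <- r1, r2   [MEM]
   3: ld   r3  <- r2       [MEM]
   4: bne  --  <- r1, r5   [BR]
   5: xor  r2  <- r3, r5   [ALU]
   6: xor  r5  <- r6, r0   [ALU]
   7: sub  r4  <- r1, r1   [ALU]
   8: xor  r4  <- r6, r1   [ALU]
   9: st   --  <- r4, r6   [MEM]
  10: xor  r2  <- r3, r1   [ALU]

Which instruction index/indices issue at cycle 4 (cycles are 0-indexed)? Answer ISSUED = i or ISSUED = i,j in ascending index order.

t=0 i0:and.ALU ; RAW r6
t=1 i1:st.MEM ; no-port MEM/MEM
t=2 i2:st.MEM ; no-port MEM/MEM
t=3 i3:ld.MEM ; no-port MEM/BR
t=4 i4,i5:bne.BR/xor.ALU ; pair
t=5 i6,i7:xor.ALU/sub.ALU ; pair
t=6 i8:xor.ALU ; RAW r4
t=7 i9,i10:st.MEM/xor.ALU ; pair

ISSUED = 4,5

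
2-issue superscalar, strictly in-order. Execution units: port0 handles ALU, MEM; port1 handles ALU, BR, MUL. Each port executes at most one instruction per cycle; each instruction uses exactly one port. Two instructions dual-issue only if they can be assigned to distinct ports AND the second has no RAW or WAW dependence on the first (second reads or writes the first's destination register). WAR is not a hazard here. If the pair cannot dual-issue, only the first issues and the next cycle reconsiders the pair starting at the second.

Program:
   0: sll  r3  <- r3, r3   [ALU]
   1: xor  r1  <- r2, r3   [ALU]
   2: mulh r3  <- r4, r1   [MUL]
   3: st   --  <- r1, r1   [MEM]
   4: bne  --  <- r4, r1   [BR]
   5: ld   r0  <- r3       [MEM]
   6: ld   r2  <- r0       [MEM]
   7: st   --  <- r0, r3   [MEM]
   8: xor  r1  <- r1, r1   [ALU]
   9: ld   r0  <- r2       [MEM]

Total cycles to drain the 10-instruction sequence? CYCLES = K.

CYCLES = 7

0. sll.ALU @i0  | RAW r3
1. xor.ALU @i1  | RAW r1
2. mulh.MUL st.MEM @i2,i3  | dual
3. bne.BR ld.MEM @i4,i5  | dual
4. ld.MEM @i6  | no-port MEM/MEM
5. st.MEM xor.ALU @i7,i8  | dual
6. ld.MEM @i9  | tail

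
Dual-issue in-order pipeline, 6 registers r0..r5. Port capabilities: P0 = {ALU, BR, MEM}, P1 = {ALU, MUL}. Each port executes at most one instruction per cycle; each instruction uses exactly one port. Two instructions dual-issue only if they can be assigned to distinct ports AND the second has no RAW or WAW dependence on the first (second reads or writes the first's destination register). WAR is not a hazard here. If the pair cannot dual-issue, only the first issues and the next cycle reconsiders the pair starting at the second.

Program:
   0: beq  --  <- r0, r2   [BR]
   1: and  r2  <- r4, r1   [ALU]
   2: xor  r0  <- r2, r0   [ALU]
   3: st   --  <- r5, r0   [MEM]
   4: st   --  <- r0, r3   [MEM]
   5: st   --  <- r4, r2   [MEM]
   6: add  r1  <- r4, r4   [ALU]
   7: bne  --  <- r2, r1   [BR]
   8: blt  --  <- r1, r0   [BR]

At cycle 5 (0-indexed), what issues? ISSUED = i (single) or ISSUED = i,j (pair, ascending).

ISSUED = 7

t=0 i0,i1:beq.BR and.ALU ; pair
t=1 i2:xor.ALU ; RAW r0
t=2 i3:st.MEM ; no-port MEM/MEM
t=3 i4:st.MEM ; no-port MEM/MEM
t=4 i5,i6:st.MEM add.ALU ; pair
t=5 i7:bne.BR ; no-port BR/BR
t=6 i8:blt.BR ; tail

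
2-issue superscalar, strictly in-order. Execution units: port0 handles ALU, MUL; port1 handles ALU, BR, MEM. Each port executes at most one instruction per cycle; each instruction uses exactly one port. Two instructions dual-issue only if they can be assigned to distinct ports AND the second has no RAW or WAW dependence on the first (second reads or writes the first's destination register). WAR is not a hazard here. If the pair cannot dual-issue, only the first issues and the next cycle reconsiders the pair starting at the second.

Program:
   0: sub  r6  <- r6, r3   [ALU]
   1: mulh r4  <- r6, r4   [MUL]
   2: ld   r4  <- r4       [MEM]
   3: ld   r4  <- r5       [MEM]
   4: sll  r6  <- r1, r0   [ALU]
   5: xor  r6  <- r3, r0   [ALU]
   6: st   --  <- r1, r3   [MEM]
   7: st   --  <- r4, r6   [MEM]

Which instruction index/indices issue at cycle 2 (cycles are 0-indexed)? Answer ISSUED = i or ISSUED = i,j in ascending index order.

ISSUED = 2

[0] i0  sub  -- RAW r6
[1] i1  mulh  -- RAW+WAW r4
[2] i2  ld  -- no-port MEM/MEM
[3] i3/i4  ld sll  -- dual
[4] i5/i6  xor st  -- dual
[5] i7  st  -- tail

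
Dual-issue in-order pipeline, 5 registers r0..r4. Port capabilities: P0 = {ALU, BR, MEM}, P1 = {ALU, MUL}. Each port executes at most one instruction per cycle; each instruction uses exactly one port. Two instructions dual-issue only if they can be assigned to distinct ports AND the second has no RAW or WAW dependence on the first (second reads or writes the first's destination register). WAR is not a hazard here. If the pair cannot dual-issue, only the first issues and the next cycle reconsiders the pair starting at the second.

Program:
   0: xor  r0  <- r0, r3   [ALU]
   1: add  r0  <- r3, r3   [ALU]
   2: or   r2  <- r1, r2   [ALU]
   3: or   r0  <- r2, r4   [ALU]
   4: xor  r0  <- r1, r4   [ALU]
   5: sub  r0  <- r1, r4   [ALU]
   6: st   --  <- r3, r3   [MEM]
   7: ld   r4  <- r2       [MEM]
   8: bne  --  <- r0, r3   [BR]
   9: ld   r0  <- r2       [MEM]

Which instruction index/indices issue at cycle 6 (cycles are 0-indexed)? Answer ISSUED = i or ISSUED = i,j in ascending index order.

0. xor.ALU @i0  | WAW r0
1. add.ALU or.ALU @i1+i2  | dual
2. or.ALU @i3  | WAW r0
3. xor.ALU @i4  | WAW r0
4. sub.ALU st.MEM @i5+i6  | dual
5. ld.MEM @i7  | no-port MEM/BR
6. bne.BR @i8  | no-port BR/MEM
7. ld.MEM @i9  | tail

ISSUED = 8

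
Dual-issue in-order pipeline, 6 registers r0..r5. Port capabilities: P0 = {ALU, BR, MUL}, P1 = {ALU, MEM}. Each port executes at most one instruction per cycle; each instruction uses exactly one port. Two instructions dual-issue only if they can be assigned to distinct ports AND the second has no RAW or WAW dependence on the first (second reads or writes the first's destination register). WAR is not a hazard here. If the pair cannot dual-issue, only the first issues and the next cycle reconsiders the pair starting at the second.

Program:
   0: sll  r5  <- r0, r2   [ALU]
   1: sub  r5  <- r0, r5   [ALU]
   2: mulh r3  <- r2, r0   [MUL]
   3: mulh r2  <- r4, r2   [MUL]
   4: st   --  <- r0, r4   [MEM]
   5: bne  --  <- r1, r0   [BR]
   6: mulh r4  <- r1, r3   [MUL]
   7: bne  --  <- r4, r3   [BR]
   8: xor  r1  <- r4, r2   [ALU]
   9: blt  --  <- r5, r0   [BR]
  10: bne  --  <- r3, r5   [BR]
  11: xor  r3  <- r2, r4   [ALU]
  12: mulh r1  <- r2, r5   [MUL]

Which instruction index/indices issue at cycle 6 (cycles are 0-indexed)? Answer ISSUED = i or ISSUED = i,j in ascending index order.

#0 head=0: sll.ALU i0 RAW+WAW r5
#1 head=1: sub.ALU+mulh.MUL i1&i2 2-wide
#2 head=3: mulh.MUL+st.MEM i3&i4 2-wide
#3 head=5: bne.BR i5 no-port BR/MUL
#4 head=6: mulh.MUL i6 no-port MUL/BR
#5 head=7: bne.BR+xor.ALU i7&i8 2-wide
#6 head=9: blt.BR i9 no-port BR/BR
#7 head=10: bne.BR+xor.ALU i10&i11 2-wide
#8 head=12: mulh.MUL i12 tail

ISSUED = 9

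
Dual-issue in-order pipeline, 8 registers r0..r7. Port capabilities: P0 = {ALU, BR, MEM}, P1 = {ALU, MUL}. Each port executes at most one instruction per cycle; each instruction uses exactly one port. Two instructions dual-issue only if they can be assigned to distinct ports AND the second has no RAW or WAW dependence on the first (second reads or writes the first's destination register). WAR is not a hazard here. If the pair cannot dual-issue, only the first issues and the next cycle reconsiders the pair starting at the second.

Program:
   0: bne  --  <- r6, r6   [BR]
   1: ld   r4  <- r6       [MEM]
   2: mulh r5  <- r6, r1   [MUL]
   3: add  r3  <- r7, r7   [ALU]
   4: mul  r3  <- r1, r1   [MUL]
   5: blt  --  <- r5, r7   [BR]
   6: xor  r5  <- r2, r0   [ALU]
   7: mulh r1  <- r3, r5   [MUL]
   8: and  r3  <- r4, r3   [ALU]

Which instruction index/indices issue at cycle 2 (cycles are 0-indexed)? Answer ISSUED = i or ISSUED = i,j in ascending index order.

t=0 i0:bne.BR ; no-port BR/MEM
t=1 i1,i2:ld.MEM;mulh.MUL ; 2-wide
t=2 i3:add.ALU ; WAW r3
t=3 i4,i5:mul.MUL;blt.BR ; 2-wide
t=4 i6:xor.ALU ; RAW r5
t=5 i7,i8:mulh.MUL;and.ALU ; 2-wide

ISSUED = 3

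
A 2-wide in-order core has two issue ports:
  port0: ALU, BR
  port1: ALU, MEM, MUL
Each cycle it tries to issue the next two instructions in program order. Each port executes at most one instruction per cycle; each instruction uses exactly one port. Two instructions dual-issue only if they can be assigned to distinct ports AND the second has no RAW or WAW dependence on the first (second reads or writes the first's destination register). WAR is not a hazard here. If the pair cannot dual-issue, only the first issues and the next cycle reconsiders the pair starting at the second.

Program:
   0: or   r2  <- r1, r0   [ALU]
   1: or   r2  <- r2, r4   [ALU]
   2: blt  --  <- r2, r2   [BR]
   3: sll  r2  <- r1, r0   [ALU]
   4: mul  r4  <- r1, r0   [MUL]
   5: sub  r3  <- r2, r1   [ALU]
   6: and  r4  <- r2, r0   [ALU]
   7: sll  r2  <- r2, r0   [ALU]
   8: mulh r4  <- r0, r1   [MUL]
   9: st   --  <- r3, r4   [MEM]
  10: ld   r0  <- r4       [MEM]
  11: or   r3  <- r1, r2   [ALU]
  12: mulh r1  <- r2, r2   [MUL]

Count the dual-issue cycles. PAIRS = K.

c0: i0 or.ALU  RAW+WAW r2
c1: i1 or.ALU  RAW r2
c2: i2&i3 blt.BR;sll.ALU  2-wide
c3: i4&i5 mul.MUL;sub.ALU  2-wide
c4: i6&i7 and.ALU;sll.ALU  2-wide
c5: i8 mulh.MUL  no-port MUL/MEM
c6: i9 st.MEM  no-port MEM/MEM
c7: i10&i11 ld.MEM;or.ALU  2-wide
c8: i12 mulh.MUL  tail

PAIRS = 4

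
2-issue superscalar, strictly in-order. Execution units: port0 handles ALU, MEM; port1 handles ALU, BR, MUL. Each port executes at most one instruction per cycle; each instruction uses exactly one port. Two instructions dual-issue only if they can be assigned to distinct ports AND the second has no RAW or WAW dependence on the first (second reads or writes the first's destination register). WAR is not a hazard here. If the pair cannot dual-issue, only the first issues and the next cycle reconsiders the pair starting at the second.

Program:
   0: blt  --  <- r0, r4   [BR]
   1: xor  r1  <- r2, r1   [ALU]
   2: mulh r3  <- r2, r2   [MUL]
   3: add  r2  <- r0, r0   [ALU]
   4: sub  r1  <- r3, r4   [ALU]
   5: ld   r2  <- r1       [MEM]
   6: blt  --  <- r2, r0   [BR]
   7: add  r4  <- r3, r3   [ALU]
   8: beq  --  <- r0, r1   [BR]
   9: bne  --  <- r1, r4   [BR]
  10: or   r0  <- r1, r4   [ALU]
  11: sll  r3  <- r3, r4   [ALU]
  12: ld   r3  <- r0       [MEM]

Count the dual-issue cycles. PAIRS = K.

0. blt/xor @i0/i1  | dual
1. mulh/add @i2/i3  | dual
2. sub @i4  | RAW r1
3. ld @i5  | RAW r2
4. blt/add @i6/i7  | dual
5. beq @i8  | no-port BR/BR
6. bne/or @i9/i10  | dual
7. sll @i11  | WAW r3
8. ld @i12  | tail

PAIRS = 4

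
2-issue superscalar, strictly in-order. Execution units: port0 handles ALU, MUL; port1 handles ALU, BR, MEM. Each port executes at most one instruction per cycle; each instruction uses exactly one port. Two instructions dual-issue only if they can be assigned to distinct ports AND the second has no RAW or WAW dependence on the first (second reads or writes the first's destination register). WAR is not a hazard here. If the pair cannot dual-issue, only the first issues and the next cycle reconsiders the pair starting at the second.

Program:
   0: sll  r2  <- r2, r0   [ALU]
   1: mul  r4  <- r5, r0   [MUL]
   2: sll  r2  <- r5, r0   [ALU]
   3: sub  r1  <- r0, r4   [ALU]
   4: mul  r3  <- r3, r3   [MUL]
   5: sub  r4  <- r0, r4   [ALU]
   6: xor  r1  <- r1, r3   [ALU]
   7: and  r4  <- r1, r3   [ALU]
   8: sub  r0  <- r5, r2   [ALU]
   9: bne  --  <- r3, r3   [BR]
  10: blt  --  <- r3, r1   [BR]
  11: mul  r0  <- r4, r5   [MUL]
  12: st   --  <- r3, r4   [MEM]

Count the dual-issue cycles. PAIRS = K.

PAIRS = 5

#0 head=0: sll/mul i0,i1 dual
#1 head=2: sll/sub i2,i3 dual
#2 head=4: mul/sub i4,i5 dual
#3 head=6: xor i6 RAW r1
#4 head=7: and/sub i7,i8 dual
#5 head=9: bne i9 no-port BR/BR
#6 head=10: blt/mul i10,i11 dual
#7 head=12: st i12 tail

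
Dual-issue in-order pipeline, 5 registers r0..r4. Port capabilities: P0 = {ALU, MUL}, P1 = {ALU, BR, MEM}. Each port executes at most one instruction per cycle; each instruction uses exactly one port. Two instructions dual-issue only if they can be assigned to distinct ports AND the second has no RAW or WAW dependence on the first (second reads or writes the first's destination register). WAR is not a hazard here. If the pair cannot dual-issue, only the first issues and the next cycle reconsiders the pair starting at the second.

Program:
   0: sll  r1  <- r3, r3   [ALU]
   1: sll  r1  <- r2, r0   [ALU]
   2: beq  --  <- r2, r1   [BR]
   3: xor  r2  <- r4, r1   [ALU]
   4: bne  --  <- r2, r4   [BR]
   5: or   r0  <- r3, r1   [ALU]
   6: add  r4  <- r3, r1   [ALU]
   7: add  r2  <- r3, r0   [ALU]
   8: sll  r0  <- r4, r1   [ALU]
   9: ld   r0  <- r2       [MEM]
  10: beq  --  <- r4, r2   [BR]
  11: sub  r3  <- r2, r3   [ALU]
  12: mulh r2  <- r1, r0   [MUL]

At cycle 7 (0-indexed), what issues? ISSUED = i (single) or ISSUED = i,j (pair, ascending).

ISSUED = 10,11

#0 head=0: sll.ALU i0 WAW r1
#1 head=1: sll.ALU i1 RAW r1
#2 head=2: beq.BR/xor.ALU i2&i3 dual
#3 head=4: bne.BR/or.ALU i4&i5 dual
#4 head=6: add.ALU/add.ALU i6&i7 dual
#5 head=8: sll.ALU i8 WAW r0
#6 head=9: ld.MEM i9 no-port MEM/BR
#7 head=10: beq.BR/sub.ALU i10&i11 dual
#8 head=12: mulh.MUL i12 tail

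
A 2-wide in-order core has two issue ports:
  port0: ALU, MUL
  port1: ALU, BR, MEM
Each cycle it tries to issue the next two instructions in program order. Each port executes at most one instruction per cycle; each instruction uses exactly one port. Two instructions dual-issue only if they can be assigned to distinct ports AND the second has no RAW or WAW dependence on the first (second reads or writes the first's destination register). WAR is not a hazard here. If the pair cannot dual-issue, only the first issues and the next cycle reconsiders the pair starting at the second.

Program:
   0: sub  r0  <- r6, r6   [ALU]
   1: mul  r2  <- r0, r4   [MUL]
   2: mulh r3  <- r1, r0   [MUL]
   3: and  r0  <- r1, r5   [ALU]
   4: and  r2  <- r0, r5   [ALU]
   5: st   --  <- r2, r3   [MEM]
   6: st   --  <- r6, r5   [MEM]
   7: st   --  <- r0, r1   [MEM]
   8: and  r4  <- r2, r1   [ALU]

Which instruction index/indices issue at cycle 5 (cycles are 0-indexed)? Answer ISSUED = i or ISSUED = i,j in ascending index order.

ISSUED = 6

  cy0 -> i0 (sub.ALU) RAW r0
  cy1 -> i1 (mul.MUL) no-port MUL/MUL
  cy2 -> i2+i3 (mulh.MUL/and.ALU) dual
  cy3 -> i4 (and.ALU) RAW r2
  cy4 -> i5 (st.MEM) no-port MEM/MEM
  cy5 -> i6 (st.MEM) no-port MEM/MEM
  cy6 -> i7+i8 (st.MEM/and.ALU) dual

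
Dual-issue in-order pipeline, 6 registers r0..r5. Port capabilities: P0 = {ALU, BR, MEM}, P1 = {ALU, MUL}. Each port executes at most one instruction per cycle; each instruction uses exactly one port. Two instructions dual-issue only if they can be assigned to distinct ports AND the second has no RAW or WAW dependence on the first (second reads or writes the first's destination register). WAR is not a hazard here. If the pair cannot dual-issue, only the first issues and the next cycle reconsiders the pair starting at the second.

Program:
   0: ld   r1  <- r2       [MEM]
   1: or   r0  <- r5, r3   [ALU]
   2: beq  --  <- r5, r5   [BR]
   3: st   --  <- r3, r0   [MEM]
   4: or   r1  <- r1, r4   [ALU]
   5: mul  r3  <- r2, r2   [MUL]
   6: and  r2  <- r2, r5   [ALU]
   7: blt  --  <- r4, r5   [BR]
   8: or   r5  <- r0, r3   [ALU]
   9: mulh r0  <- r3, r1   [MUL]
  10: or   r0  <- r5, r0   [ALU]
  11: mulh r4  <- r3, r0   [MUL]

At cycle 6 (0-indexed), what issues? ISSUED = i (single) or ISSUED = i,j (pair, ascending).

ISSUED = 10

0. ld.MEM+or.ALU @i0+i1  | 2-wide
1. beq.BR @i2  | no-port BR/MEM
2. st.MEM+or.ALU @i3+i4  | 2-wide
3. mul.MUL+and.ALU @i5+i6  | 2-wide
4. blt.BR+or.ALU @i7+i8  | 2-wide
5. mulh.MUL @i9  | RAW+WAW r0
6. or.ALU @i10  | RAW r0
7. mulh.MUL @i11  | tail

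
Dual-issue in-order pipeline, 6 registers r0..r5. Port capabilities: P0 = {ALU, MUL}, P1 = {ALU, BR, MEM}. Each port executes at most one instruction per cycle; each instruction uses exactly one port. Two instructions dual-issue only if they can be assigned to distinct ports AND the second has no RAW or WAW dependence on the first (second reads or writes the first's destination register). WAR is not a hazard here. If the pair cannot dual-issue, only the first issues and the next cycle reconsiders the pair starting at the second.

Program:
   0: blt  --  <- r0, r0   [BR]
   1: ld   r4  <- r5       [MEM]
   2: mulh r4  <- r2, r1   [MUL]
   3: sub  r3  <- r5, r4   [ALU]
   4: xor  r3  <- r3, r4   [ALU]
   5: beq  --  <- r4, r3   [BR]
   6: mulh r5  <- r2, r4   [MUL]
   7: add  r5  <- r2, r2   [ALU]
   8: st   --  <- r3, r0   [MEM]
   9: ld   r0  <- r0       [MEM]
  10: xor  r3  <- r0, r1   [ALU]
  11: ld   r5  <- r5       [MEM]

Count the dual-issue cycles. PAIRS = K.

PAIRS = 3

  cy0 -> i0 (blt) no-port BR/MEM
  cy1 -> i1 (ld) WAW r4
  cy2 -> i2 (mulh) RAW r4
  cy3 -> i3 (sub) RAW+WAW r3
  cy4 -> i4 (xor) RAW r3
  cy5 -> i5,i6 (beq+mulh) dual
  cy6 -> i7,i8 (add+st) dual
  cy7 -> i9 (ld) RAW r0
  cy8 -> i10,i11 (xor+ld) dual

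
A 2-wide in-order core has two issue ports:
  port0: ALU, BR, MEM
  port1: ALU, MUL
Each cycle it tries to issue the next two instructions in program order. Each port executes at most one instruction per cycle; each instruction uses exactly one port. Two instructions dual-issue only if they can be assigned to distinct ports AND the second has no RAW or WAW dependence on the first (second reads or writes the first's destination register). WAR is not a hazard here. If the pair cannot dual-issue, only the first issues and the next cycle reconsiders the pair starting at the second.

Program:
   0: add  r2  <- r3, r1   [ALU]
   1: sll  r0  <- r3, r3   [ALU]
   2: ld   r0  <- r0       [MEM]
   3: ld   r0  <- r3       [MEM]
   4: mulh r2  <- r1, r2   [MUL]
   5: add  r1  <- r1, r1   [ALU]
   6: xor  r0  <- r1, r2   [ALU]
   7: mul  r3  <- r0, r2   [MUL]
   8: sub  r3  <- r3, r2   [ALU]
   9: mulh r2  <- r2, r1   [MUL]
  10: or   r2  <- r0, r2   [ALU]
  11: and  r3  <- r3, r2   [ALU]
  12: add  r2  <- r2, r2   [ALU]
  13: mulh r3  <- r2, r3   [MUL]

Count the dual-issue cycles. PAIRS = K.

0. add sll @i0&i1  | 2-wide
1. ld @i2  | no-port MEM/MEM
2. ld mulh @i3&i4  | 2-wide
3. add @i5  | RAW r1
4. xor @i6  | RAW r0
5. mul @i7  | RAW+WAW r3
6. sub mulh @i8&i9  | 2-wide
7. or @i10  | RAW r2
8. and add @i11&i12  | 2-wide
9. mulh @i13  | tail

PAIRS = 4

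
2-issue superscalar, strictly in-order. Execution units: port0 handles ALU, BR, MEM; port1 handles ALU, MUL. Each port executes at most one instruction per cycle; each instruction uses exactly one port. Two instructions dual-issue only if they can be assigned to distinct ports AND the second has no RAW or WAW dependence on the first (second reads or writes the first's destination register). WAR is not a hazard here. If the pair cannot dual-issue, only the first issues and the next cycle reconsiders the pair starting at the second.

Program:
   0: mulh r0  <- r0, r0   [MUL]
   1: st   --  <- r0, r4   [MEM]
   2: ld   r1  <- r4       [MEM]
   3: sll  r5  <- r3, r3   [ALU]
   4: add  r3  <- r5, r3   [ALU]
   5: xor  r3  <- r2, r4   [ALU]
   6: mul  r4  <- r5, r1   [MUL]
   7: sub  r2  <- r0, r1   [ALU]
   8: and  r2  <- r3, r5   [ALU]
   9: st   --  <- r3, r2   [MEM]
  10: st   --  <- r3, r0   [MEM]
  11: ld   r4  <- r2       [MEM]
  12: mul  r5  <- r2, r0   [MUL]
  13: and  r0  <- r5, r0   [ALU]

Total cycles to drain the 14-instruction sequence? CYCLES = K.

t=0 i0:mulh ; RAW r0
t=1 i1:st ; no-port MEM/MEM
t=2 i2&i3:ld/sll ; 2-wide
t=3 i4:add ; WAW r3
t=4 i5&i6:xor/mul ; 2-wide
t=5 i7:sub ; WAW r2
t=6 i8:and ; RAW r2
t=7 i9:st ; no-port MEM/MEM
t=8 i10:st ; no-port MEM/MEM
t=9 i11&i12:ld/mul ; 2-wide
t=10 i13:and ; tail

CYCLES = 11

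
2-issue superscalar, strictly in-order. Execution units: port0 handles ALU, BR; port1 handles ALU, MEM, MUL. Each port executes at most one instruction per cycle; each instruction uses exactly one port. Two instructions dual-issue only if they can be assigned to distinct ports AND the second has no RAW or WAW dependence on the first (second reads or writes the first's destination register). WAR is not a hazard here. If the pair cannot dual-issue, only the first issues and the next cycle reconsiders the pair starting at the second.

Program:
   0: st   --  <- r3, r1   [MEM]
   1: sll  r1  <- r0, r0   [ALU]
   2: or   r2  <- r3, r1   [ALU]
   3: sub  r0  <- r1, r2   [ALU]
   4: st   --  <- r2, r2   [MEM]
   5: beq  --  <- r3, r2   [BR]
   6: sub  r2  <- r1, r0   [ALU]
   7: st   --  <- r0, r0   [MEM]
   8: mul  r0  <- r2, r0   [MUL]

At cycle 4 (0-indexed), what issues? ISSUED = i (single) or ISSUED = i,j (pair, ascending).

ISSUED = 7

0. st/sll @i0,i1  | pair
1. or @i2  | RAW r2
2. sub/st @i3,i4  | pair
3. beq/sub @i5,i6  | pair
4. st @i7  | no-port MEM/MUL
5. mul @i8  | tail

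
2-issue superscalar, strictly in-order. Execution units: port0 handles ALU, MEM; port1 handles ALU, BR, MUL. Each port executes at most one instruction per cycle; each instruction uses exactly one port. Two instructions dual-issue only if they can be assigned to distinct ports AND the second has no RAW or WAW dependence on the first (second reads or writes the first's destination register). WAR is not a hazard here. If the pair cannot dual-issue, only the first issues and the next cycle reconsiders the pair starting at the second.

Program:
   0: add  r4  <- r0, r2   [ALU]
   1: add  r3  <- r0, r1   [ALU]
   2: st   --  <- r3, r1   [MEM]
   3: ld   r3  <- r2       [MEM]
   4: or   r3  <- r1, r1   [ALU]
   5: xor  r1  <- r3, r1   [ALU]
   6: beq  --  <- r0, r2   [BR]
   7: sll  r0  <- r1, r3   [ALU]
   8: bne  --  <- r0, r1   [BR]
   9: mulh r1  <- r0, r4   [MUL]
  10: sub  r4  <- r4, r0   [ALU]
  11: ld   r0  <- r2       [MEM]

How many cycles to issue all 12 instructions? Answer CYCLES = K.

  cy0 -> i0&i1 (add.ALU+add.ALU) dual
  cy1 -> i2 (st.MEM) no-port MEM/MEM
  cy2 -> i3 (ld.MEM) WAW r3
  cy3 -> i4 (or.ALU) RAW r3
  cy4 -> i5&i6 (xor.ALU+beq.BR) dual
  cy5 -> i7 (sll.ALU) RAW r0
  cy6 -> i8 (bne.BR) no-port BR/MUL
  cy7 -> i9&i10 (mulh.MUL+sub.ALU) dual
  cy8 -> i11 (ld.MEM) tail

CYCLES = 9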